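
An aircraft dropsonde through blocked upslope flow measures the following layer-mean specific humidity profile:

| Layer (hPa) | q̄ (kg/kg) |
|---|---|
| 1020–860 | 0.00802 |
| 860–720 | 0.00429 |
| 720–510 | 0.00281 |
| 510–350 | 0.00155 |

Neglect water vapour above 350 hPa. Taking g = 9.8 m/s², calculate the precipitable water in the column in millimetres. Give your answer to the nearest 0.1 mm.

PW ≈ 27.8 mm

Precipitable water is the column-integrated vapour mass per unit area: PW = (1/g) Σ q̄ Δp, with q in kg/kg and Δp in Pa (1 kg/m² of water = 1 mm).
Layer 1020–860 hPa: Δp = 160 hPa = 16000 Pa, q̄ = 0.00802 kg/kg → 0.00802 × 16000 / 9.8 = 13.09 mm
Layer 860–720 hPa: Δp = 140 hPa = 14000 Pa, q̄ = 0.00429 kg/kg → 0.00429 × 14000 / 9.8 = 6.13 mm
Layer 720–510 hPa: Δp = 210 hPa = 21000 Pa, q̄ = 0.00281 kg/kg → 0.00281 × 21000 / 9.8 = 6.02 mm
Layer 510–350 hPa: Δp = 160 hPa = 16000 Pa, q̄ = 0.00155 kg/kg → 0.00155 × 16000 / 9.8 = 2.53 mm
PW = 13.09 + 6.13 + 6.02 + 2.53 = 27.77 ≈ 27.8 mm.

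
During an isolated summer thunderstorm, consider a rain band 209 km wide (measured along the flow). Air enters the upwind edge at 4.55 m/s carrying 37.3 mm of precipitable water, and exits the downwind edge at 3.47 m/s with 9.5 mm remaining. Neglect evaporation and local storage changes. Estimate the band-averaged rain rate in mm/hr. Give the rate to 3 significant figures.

Column moisture flux per unit crosswind length is F = V × PW.
Inflow: F_in = 4.55 × 37.3 = 169.715 mm·m/s
Outflow: F_out = 3.47 × 9.5 = 32.965 mm·m/s
Steady-state rate R = (F_in − F_out)/L = (169.715 − 32.965) / 209000 m = 6.543e-04 mm/s.
R = 6.543e-04 × 3600 = 2.36 mm/hr.

R ≈ 2.36 mm/hr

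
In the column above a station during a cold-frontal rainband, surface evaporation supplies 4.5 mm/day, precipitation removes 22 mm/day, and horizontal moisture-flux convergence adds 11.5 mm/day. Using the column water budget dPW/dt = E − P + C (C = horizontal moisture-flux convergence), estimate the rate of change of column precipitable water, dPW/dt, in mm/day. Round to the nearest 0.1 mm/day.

dPW/dt ≈ -6.0 mm/day

dPW/dt = E − P + C = 4.5 − 22 + (11.5) = -6.0 mm/day.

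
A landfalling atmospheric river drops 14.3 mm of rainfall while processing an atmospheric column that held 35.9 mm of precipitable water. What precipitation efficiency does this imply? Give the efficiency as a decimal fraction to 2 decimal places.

ε = rainfall / PW = 14.3 / 35.9 = 0.40.

ε ≈ 0.40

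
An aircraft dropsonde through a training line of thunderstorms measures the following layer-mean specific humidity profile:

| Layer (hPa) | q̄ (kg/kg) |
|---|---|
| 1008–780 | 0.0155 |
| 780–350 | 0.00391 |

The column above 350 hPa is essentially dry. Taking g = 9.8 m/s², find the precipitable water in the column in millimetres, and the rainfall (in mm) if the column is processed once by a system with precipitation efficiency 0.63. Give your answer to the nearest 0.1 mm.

PW ≈ 53.2 mm; rainfall ≈ 33.5 mm

Precipitable water is the column-integrated vapour mass per unit area: PW = (1/g) Σ q̄ Δp, with q in kg/kg and Δp in Pa (1 kg/m² of water = 1 mm).
Layer 1008–780 hPa: Δp = 228 hPa = 22800 Pa, q̄ = 0.0155 kg/kg → 0.0155 × 22800 / 9.8 = 36.06 mm
Layer 780–350 hPa: Δp = 430 hPa = 43000 Pa, q̄ = 0.00391 kg/kg → 0.00391 × 43000 / 9.8 = 17.16 mm
PW = 36.06 + 17.16 = 53.22 ≈ 53.2 mm.
Rainfall = ε × PW = 0.63 × 53.2 = 33.5 mm.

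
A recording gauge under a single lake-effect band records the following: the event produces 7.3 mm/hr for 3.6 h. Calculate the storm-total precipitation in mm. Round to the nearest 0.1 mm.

Total = Σ Rᵢ Δtᵢ = 7.3 × 3.6
      = 26.28 = 26.3 mm.

total ≈ 26.3 mm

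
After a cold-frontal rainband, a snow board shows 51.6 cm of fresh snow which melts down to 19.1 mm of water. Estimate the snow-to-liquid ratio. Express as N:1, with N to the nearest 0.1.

ratio ≈ 27.0

Ratio = snow depth / SWE = 516 mm / 19.1 mm = 27.0, i.e. 27.0:1.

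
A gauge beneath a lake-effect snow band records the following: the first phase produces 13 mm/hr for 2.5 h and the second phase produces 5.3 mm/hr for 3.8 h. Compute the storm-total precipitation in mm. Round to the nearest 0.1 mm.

Total = Σ Rᵢ Δtᵢ = 13 × 2.5 + 5.3 × 3.8
      = 32.5 + 20.14 = 52.6 mm.

total ≈ 52.6 mm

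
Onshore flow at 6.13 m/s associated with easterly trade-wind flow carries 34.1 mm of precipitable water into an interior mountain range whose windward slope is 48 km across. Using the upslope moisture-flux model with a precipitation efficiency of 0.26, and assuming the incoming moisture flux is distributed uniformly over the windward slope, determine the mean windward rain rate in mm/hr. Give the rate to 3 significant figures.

R ≈ 4.08 mm/hr

Incoming column moisture flux per unit ridge length: F = V × PW = 6.13 × 34.1 = 209.033 mm·m/s.
Spread over the 48 km slope with efficiency ε = 0.26: R = ε·F/W = 0.26 × 209.033 / 48000 m = 1.132e-03 mm/s.
R = 1.132e-03 × 3600 = 4.08 mm/hr.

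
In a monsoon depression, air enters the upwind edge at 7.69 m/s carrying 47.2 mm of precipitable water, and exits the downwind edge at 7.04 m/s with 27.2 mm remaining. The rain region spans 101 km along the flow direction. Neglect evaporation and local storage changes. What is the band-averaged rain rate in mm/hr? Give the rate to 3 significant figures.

R ≈ 6.11 mm/hr

Column moisture flux per unit crosswind length is F = V × PW.
Inflow: F_in = 7.69 × 47.2 = 362.968 mm·m/s
Outflow: F_out = 7.04 × 27.2 = 191.488 mm·m/s
Steady-state rate R = (F_in − F_out)/L = (362.968 − 191.488) / 101000 m = 1.698e-03 mm/s.
R = 1.698e-03 × 3600 = 6.11 mm/hr.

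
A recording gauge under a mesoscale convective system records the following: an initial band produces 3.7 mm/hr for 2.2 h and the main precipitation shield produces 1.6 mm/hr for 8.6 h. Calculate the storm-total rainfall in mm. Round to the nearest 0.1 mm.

Total = Σ Rᵢ Δtᵢ = 3.7 × 2.2 + 1.6 × 8.6
      = 8.14 + 13.76 = 21.9 mm.

total ≈ 21.9 mm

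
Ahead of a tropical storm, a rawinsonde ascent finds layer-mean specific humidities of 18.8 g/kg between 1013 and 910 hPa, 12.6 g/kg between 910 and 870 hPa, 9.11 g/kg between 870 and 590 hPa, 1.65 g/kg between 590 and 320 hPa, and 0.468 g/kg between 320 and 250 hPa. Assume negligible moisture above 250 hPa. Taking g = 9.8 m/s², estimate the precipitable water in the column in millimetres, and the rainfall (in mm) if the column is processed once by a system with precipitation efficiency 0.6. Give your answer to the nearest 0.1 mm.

Precipitable water is the column-integrated vapour mass per unit area: PW = (1/g) Σ q̄ Δp, with q in kg/kg and Δp in Pa (1 kg/m² of water = 1 mm).
Layer 1013–910 hPa: Δp = 103 hPa = 10300 Pa, q̄ = 0.0188 kg/kg → 0.0188 × 10300 / 9.8 = 19.76 mm
Layer 910–870 hPa: Δp = 40 hPa = 4000 Pa, q̄ = 0.0126 kg/kg → 0.0126 × 4000 / 9.8 = 5.14 mm
Layer 870–590 hPa: Δp = 280 hPa = 28000 Pa, q̄ = 0.00911 kg/kg → 0.00911 × 28000 / 9.8 = 26.03 mm
Layer 590–320 hPa: Δp = 270 hPa = 27000 Pa, q̄ = 0.00165 kg/kg → 0.00165 × 27000 / 9.8 = 4.55 mm
Layer 320–250 hPa: Δp = 70 hPa = 7000 Pa, q̄ = 0.000468 kg/kg → 0.000468 × 7000 / 9.8 = 0.33 mm
PW = 19.76 + 5.14 + 26.03 + 4.55 + 0.33 = 55.81 ≈ 55.8 mm.
Rainfall = ε × PW = 0.6 × 55.8 = 33.5 mm.

PW ≈ 55.8 mm; rainfall ≈ 33.5 mm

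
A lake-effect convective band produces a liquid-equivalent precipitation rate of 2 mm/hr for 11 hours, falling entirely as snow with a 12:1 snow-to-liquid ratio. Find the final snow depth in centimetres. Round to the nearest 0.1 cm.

snow depth ≈ 26.4 cm

Liquid-equivalent depth = 2 × 11 = 22 mm.
Snow depth = 22 mm × 12 = 264 mm = 26.4 cm.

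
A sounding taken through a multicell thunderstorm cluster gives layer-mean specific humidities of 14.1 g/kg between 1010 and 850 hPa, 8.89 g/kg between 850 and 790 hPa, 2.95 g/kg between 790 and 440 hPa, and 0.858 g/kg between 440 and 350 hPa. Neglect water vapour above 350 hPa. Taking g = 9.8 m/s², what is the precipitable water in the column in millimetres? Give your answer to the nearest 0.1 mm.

PW ≈ 39.8 mm

Precipitable water is the column-integrated vapour mass per unit area: PW = (1/g) Σ q̄ Δp, with q in kg/kg and Δp in Pa (1 kg/m² of water = 1 mm).
Layer 1010–850 hPa: Δp = 160 hPa = 16000 Pa, q̄ = 0.0141 kg/kg → 0.0141 × 16000 / 9.8 = 23.02 mm
Layer 850–790 hPa: Δp = 60 hPa = 6000 Pa, q̄ = 0.00889 kg/kg → 0.00889 × 6000 / 9.8 = 5.44 mm
Layer 790–440 hPa: Δp = 350 hPa = 35000 Pa, q̄ = 0.00295 kg/kg → 0.00295 × 35000 / 9.8 = 10.54 mm
Layer 440–350 hPa: Δp = 90 hPa = 9000 Pa, q̄ = 0.000858 kg/kg → 0.000858 × 9000 / 9.8 = 0.79 mm
PW = 23.02 + 5.44 + 10.54 + 0.79 = 39.79 ≈ 39.8 mm.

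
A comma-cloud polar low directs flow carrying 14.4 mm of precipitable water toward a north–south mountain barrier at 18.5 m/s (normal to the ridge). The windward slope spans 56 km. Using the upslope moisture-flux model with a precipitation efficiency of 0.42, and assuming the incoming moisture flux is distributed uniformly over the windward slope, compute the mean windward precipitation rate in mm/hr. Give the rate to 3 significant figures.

Incoming column moisture flux per unit ridge length: F = V × PW = 18.5 × 14.4 = 266.4 mm·m/s.
Spread over the 56 km slope with efficiency ε = 0.42: R = ε·F/W = 0.42 × 266.4 / 56000 m = 1.998e-03 mm/s.
R = 1.998e-03 × 3600 = 7.19 mm/hr.

R ≈ 7.19 mm/hr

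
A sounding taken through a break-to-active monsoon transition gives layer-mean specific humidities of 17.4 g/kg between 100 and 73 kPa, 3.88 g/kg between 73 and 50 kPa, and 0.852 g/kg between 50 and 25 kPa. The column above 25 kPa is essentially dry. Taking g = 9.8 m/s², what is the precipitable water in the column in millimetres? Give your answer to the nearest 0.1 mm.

PW ≈ 59.2 mm

Precipitable water is the column-integrated vapour mass per unit area: PW = (1/g) Σ q̄ Δp, with q in kg/kg and Δp in Pa (1 kg/m² of water = 1 mm).
Layer 100–73 kPa: Δp = 270 hPa = 27000 Pa, q̄ = 0.0174 kg/kg → 0.0174 × 27000 / 9.8 = 47.94 mm
Layer 73–50 kPa: Δp = 230 hPa = 23000 Pa, q̄ = 0.00388 kg/kg → 0.00388 × 23000 / 9.8 = 9.11 mm
Layer 50–25 kPa: Δp = 250 hPa = 25000 Pa, q̄ = 0.000852 kg/kg → 0.000852 × 25000 / 9.8 = 2.17 mm
PW = 47.94 + 9.11 + 2.17 = 59.22 ≈ 59.2 mm.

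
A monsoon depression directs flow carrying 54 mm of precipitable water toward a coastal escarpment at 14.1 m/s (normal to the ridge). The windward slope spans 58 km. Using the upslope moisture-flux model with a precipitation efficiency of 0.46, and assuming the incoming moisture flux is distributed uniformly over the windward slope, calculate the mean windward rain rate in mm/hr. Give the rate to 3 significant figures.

R ≈ 21.7 mm/hr

Incoming column moisture flux per unit ridge length: F = V × PW = 14.1 × 54 = 761.4 mm·m/s.
Spread over the 58 km slope with efficiency ε = 0.46: R = ε·F/W = 0.46 × 761.4 / 58000 m = 6.039e-03 mm/s.
R = 6.039e-03 × 3600 = 21.7 mm/hr.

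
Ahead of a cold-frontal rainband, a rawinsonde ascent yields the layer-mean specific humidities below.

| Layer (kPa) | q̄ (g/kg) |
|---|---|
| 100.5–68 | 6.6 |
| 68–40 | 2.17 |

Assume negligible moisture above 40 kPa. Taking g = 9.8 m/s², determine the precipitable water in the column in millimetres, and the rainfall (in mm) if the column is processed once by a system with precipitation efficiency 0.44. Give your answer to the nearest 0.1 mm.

PW ≈ 28.1 mm; rainfall ≈ 12.4 mm

Precipitable water is the column-integrated vapour mass per unit area: PW = (1/g) Σ q̄ Δp, with q in kg/kg and Δp in Pa (1 kg/m² of water = 1 mm).
Layer 100.5–68 kPa: Δp = 325 hPa = 32500 Pa, q̄ = 0.0066 kg/kg → 0.0066 × 32500 / 9.8 = 21.89 mm
Layer 68–40 kPa: Δp = 280 hPa = 28000 Pa, q̄ = 0.00217 kg/kg → 0.00217 × 28000 / 9.8 = 6.20 mm
PW = 21.89 + 6.20 = 28.09 ≈ 28.1 mm.
Rainfall = ε × PW = 0.44 × 28.1 = 12.4 mm.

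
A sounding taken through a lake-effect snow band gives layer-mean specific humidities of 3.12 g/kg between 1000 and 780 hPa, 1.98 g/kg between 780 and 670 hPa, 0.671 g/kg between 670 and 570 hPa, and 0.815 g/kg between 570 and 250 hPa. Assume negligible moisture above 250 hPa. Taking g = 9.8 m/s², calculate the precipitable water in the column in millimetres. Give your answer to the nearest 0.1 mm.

PW ≈ 12.6 mm

Precipitable water is the column-integrated vapour mass per unit area: PW = (1/g) Σ q̄ Δp, with q in kg/kg and Δp in Pa (1 kg/m² of water = 1 mm).
Layer 1000–780 hPa: Δp = 220 hPa = 22000 Pa, q̄ = 0.00312 kg/kg → 0.00312 × 22000 / 9.8 = 7.00 mm
Layer 780–670 hPa: Δp = 110 hPa = 11000 Pa, q̄ = 0.00198 kg/kg → 0.00198 × 11000 / 9.8 = 2.22 mm
Layer 670–570 hPa: Δp = 100 hPa = 10000 Pa, q̄ = 0.000671 kg/kg → 0.000671 × 10000 / 9.8 = 0.68 mm
Layer 570–250 hPa: Δp = 320 hPa = 32000 Pa, q̄ = 0.000815 kg/kg → 0.000815 × 32000 / 9.8 = 2.66 mm
PW = 7.00 + 2.22 + 0.68 + 2.66 = 12.56 ≈ 12.6 mm.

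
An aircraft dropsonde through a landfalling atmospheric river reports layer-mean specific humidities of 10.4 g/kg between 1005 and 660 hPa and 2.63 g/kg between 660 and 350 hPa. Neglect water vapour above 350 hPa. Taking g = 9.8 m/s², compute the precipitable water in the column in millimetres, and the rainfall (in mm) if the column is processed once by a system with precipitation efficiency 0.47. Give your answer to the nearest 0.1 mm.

Precipitable water is the column-integrated vapour mass per unit area: PW = (1/g) Σ q̄ Δp, with q in kg/kg and Δp in Pa (1 kg/m² of water = 1 mm).
Layer 1005–660 hPa: Δp = 345 hPa = 34500 Pa, q̄ = 0.0104 kg/kg → 0.0104 × 34500 / 9.8 = 36.61 mm
Layer 660–350 hPa: Δp = 310 hPa = 31000 Pa, q̄ = 0.00263 kg/kg → 0.00263 × 31000 / 9.8 = 8.32 mm
PW = 36.61 + 8.32 = 44.93 ≈ 44.9 mm.
Rainfall = ε × PW = 0.47 × 44.9 = 21.1 mm.

PW ≈ 44.9 mm; rainfall ≈ 21.1 mm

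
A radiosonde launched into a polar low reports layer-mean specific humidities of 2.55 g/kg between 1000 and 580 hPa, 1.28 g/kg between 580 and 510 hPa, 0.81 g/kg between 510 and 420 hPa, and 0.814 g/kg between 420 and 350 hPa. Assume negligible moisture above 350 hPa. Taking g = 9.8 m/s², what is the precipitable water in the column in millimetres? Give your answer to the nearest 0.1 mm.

PW ≈ 13.2 mm

Precipitable water is the column-integrated vapour mass per unit area: PW = (1/g) Σ q̄ Δp, with q in kg/kg and Δp in Pa (1 kg/m² of water = 1 mm).
Layer 1000–580 hPa: Δp = 420 hPa = 42000 Pa, q̄ = 0.00255 kg/kg → 0.00255 × 42000 / 9.8 = 10.93 mm
Layer 580–510 hPa: Δp = 70 hPa = 7000 Pa, q̄ = 0.00128 kg/kg → 0.00128 × 7000 / 9.8 = 0.91 mm
Layer 510–420 hPa: Δp = 90 hPa = 9000 Pa, q̄ = 0.00081 kg/kg → 0.00081 × 9000 / 9.8 = 0.74 mm
Layer 420–350 hPa: Δp = 70 hPa = 7000 Pa, q̄ = 0.000814 kg/kg → 0.000814 × 7000 / 9.8 = 0.58 mm
PW = 10.93 + 0.91 + 0.74 + 0.58 = 13.16 ≈ 13.2 mm.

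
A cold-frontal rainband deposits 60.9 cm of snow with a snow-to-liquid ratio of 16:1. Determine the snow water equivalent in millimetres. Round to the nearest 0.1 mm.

SWE = snow depth / ratio = 60.9 cm / 16 = 3.806 cm = 38.1 mm.

SWE ≈ 38.1 mm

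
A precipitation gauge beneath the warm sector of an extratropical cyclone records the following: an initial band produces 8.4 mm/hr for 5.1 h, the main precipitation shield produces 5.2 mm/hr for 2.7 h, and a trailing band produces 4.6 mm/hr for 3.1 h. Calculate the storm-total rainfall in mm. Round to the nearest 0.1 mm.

Total = Σ Rᵢ Δtᵢ = 8.4 × 5.1 + 5.2 × 2.7 + 4.6 × 3.1
      = 42.84 + 14.04 + 14.26 = 71.1 mm.

total ≈ 71.1 mm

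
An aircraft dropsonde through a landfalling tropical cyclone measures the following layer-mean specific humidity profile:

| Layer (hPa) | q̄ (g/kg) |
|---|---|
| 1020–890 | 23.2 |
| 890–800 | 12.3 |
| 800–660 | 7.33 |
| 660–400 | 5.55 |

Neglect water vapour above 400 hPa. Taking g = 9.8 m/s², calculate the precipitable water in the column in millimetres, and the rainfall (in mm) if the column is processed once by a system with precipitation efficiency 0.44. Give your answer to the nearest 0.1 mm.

Precipitable water is the column-integrated vapour mass per unit area: PW = (1/g) Σ q̄ Δp, with q in kg/kg and Δp in Pa (1 kg/m² of water = 1 mm).
Layer 1020–890 hPa: Δp = 130 hPa = 13000 Pa, q̄ = 0.0232 kg/kg → 0.0232 × 13000 / 9.8 = 30.78 mm
Layer 890–800 hPa: Δp = 90 hPa = 9000 Pa, q̄ = 0.0123 kg/kg → 0.0123 × 9000 / 9.8 = 11.30 mm
Layer 800–660 hPa: Δp = 140 hPa = 14000 Pa, q̄ = 0.00733 kg/kg → 0.00733 × 14000 / 9.8 = 10.47 mm
Layer 660–400 hPa: Δp = 260 hPa = 26000 Pa, q̄ = 0.00555 kg/kg → 0.00555 × 26000 / 9.8 = 14.72 mm
PW = 30.78 + 11.30 + 10.47 + 14.72 = 67.27 ≈ 67.3 mm.
Rainfall = ε × PW = 0.44 × 67.3 = 29.6 mm.

PW ≈ 67.3 mm; rainfall ≈ 29.6 mm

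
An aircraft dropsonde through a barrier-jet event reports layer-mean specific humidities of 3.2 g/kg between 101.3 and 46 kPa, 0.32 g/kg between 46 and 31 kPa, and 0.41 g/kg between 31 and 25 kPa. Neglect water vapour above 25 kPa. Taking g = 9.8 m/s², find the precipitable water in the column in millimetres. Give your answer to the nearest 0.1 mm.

Precipitable water is the column-integrated vapour mass per unit area: PW = (1/g) Σ q̄ Δp, with q in kg/kg and Δp in Pa (1 kg/m² of water = 1 mm).
Layer 101.3–46 kPa: Δp = 553 hPa = 55300 Pa, q̄ = 0.0032 kg/kg → 0.0032 × 55300 / 9.8 = 18.06 mm
Layer 46–31 kPa: Δp = 150 hPa = 15000 Pa, q̄ = 0.00032 kg/kg → 0.00032 × 15000 / 9.8 = 0.49 mm
Layer 31–25 kPa: Δp = 60 hPa = 6000 Pa, q̄ = 0.00041 kg/kg → 0.00041 × 6000 / 9.8 = 0.25 mm
PW = 18.06 + 0.49 + 0.25 = 18.80 ≈ 18.8 mm.

PW ≈ 18.8 mm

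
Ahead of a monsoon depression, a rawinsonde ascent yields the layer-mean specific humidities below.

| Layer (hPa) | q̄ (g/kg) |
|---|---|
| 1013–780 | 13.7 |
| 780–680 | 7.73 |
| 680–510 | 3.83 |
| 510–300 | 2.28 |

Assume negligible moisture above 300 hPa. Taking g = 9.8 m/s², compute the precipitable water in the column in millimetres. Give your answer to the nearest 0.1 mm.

PW ≈ 52.0 mm

Precipitable water is the column-integrated vapour mass per unit area: PW = (1/g) Σ q̄ Δp, with q in kg/kg and Δp in Pa (1 kg/m² of water = 1 mm).
Layer 1013–780 hPa: Δp = 233 hPa = 23300 Pa, q̄ = 0.0137 kg/kg → 0.0137 × 23300 / 9.8 = 32.57 mm
Layer 780–680 hPa: Δp = 100 hPa = 10000 Pa, q̄ = 0.00773 kg/kg → 0.00773 × 10000 / 9.8 = 7.89 mm
Layer 680–510 hPa: Δp = 170 hPa = 17000 Pa, q̄ = 0.00383 kg/kg → 0.00383 × 17000 / 9.8 = 6.64 mm
Layer 510–300 hPa: Δp = 210 hPa = 21000 Pa, q̄ = 0.00228 kg/kg → 0.00228 × 21000 / 9.8 = 4.89 mm
PW = 32.57 + 7.89 + 6.64 + 4.89 = 51.99 ≈ 52.0 mm.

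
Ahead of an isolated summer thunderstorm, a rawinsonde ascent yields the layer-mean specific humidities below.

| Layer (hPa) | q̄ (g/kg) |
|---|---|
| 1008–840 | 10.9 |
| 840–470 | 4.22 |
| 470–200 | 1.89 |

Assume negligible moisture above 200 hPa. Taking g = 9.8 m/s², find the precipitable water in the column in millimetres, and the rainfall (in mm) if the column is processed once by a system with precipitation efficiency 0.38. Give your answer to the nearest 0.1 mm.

Precipitable water is the column-integrated vapour mass per unit area: PW = (1/g) Σ q̄ Δp, with q in kg/kg and Δp in Pa (1 kg/m² of water = 1 mm).
Layer 1008–840 hPa: Δp = 168 hPa = 16800 Pa, q̄ = 0.0109 kg/kg → 0.0109 × 16800 / 9.8 = 18.69 mm
Layer 840–470 hPa: Δp = 370 hPa = 37000 Pa, q̄ = 0.00422 kg/kg → 0.00422 × 37000 / 9.8 = 15.93 mm
Layer 470–200 hPa: Δp = 270 hPa = 27000 Pa, q̄ = 0.00189 kg/kg → 0.00189 × 27000 / 9.8 = 5.21 mm
PW = 18.69 + 15.93 + 5.21 = 39.83 ≈ 39.8 mm.
Rainfall = ε × PW = 0.38 × 39.8 = 15.1 mm.

PW ≈ 39.8 mm; rainfall ≈ 15.1 mm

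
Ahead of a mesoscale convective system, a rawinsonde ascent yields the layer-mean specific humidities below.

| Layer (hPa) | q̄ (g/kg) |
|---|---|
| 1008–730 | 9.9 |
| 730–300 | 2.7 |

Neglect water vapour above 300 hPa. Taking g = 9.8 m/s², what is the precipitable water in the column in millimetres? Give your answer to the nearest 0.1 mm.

PW ≈ 39.9 mm

Precipitable water is the column-integrated vapour mass per unit area: PW = (1/g) Σ q̄ Δp, with q in kg/kg and Δp in Pa (1 kg/m² of water = 1 mm).
Layer 1008–730 hPa: Δp = 278 hPa = 27800 Pa, q̄ = 0.0099 kg/kg → 0.0099 × 27800 / 9.8 = 28.08 mm
Layer 730–300 hPa: Δp = 430 hPa = 43000 Pa, q̄ = 0.0027 kg/kg → 0.0027 × 43000 / 9.8 = 11.85 mm
PW = 28.08 + 11.85 = 39.93 ≈ 39.9 mm.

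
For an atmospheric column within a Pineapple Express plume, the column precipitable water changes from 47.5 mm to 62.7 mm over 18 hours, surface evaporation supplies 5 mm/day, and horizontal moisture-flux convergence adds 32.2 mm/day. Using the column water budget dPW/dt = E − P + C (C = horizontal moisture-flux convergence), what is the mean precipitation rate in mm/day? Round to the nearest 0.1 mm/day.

P ≈ 16.9 mm/day

dPW/dt = (62.7 − 47.5) mm / (18/24 day) = +20.267 mm/day.
P = E + C − dPW/dt = 5 + (32.2) − (+20.267) = 16.9 mm/day.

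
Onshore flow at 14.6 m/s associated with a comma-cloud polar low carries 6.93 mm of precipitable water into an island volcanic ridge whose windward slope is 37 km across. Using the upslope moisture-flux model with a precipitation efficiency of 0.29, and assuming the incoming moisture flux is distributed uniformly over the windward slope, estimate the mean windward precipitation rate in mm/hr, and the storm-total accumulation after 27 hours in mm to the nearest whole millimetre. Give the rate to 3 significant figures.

R ≈ 2.85 mm/hr; total ≈ 77 mm

Incoming column moisture flux per unit ridge length: F = V × PW = 14.6 × 6.93 = 101.178 mm·m/s.
Spread over the 37 km slope with efficiency ε = 0.29: R = ε·F/W = 0.29 × 101.178 / 37000 m = 7.930e-04 mm/s.
R = 7.930e-04 × 3600 = 2.85 mm/hr.
Over 27 h: total = 2.85 × 27 = 76.95 ≈ 77 mm.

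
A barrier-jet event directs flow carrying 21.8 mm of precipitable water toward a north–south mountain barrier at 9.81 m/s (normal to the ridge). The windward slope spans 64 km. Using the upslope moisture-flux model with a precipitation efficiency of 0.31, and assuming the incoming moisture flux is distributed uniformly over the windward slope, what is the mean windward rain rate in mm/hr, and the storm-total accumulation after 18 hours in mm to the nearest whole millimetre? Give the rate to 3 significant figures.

R ≈ 3.73 mm/hr; total ≈ 67 mm

Incoming column moisture flux per unit ridge length: F = V × PW = 9.81 × 21.8 = 213.858 mm·m/s.
Spread over the 64 km slope with efficiency ε = 0.31: R = ε·F/W = 0.31 × 213.858 / 64000 m = 1.036e-03 mm/s.
R = 1.036e-03 × 3600 = 3.73 mm/hr.
Over 18 h: total = 3.73 × 18 = 67.14 ≈ 67 mm.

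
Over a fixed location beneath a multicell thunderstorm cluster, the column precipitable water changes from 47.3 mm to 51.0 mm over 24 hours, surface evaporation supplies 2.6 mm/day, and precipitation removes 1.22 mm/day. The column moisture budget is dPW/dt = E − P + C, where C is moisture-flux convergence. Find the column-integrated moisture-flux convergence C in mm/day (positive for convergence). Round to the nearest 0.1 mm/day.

C ≈ 2.3 mm/day

dPW/dt = (51.0 − 47.3) mm / (24/24 day) = +3.700 mm/day.
C = dPW/dt − E + P = (+3.700) − 2.6 + 1.22 = 2.3 mm/day.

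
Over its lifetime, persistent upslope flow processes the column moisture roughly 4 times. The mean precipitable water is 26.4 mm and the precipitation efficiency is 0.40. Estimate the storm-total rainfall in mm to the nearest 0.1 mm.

Each cycle deposits ε × PW = 0.40 × 26.4 = 10.56 mm.
Over 4 cycles: 4 × 10.56 = 42.2 mm.

rainfall ≈ 42.2 mm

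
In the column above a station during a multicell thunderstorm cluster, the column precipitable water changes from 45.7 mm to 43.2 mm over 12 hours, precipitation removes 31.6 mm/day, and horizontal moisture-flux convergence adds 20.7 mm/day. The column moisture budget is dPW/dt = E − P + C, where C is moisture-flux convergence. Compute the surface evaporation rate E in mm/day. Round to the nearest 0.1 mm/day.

E ≈ 5.9 mm/day

dPW/dt = (43.2 − 45.7) mm / (12/24 day) = -5.000 mm/day.
E = dPW/dt + P − C = (-5.000) + 31.6 − (20.7) = 5.9 mm/day.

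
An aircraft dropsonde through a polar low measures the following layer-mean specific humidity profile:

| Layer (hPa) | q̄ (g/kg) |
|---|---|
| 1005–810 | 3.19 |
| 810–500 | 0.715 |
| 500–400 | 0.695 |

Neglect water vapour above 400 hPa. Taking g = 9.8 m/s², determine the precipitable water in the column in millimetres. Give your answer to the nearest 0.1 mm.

PW ≈ 9.3 mm

Precipitable water is the column-integrated vapour mass per unit area: PW = (1/g) Σ q̄ Δp, with q in kg/kg and Δp in Pa (1 kg/m² of water = 1 mm).
Layer 1005–810 hPa: Δp = 195 hPa = 19500 Pa, q̄ = 0.00319 kg/kg → 0.00319 × 19500 / 9.8 = 6.35 mm
Layer 810–500 hPa: Δp = 310 hPa = 31000 Pa, q̄ = 0.000715 kg/kg → 0.000715 × 31000 / 9.8 = 2.26 mm
Layer 500–400 hPa: Δp = 100 hPa = 10000 Pa, q̄ = 0.000695 kg/kg → 0.000695 × 10000 / 9.8 = 0.71 mm
PW = 6.35 + 2.26 + 0.71 = 9.32 ≈ 9.3 mm.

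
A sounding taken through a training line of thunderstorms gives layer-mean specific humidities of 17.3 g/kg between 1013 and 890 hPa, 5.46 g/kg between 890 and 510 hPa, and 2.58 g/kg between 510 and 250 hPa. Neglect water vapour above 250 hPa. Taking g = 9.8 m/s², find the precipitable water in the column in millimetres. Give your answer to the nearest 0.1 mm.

PW ≈ 49.7 mm

Precipitable water is the column-integrated vapour mass per unit area: PW = (1/g) Σ q̄ Δp, with q in kg/kg and Δp in Pa (1 kg/m² of water = 1 mm).
Layer 1013–890 hPa: Δp = 123 hPa = 12300 Pa, q̄ = 0.0173 kg/kg → 0.0173 × 12300 / 9.8 = 21.71 mm
Layer 890–510 hPa: Δp = 380 hPa = 38000 Pa, q̄ = 0.00546 kg/kg → 0.00546 × 38000 / 9.8 = 21.17 mm
Layer 510–250 hPa: Δp = 260 hPa = 26000 Pa, q̄ = 0.00258 kg/kg → 0.00258 × 26000 / 9.8 = 6.84 mm
PW = 21.71 + 21.17 + 6.84 = 49.72 ≈ 49.7 mm.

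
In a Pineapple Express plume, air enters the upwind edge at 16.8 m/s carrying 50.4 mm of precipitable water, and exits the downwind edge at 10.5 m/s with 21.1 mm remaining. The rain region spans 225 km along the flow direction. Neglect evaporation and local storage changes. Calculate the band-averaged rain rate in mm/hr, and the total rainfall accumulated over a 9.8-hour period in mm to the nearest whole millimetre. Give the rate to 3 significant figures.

Column moisture flux per unit crosswind length is F = V × PW.
Inflow: F_in = 16.8 × 50.4 = 846.72 mm·m/s
Outflow: F_out = 10.5 × 21.1 = 221.55 mm·m/s
Steady-state rate R = (F_in − F_out)/L = (846.72 − 221.55) / 225000 m = 2.779e-03 mm/s.
R = 2.779e-03 × 3600 = 10.0 mm/hr.
Over 9.8 h: total = 10.0 × 9.8 = 98 mm.

R ≈ 10.0 mm/hr; total ≈ 98 mm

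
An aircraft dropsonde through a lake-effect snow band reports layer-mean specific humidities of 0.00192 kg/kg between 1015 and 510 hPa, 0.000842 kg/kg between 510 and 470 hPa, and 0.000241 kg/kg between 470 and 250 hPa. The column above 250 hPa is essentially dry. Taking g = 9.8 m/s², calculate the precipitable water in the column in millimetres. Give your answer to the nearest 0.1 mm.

PW ≈ 10.8 mm

Precipitable water is the column-integrated vapour mass per unit area: PW = (1/g) Σ q̄ Δp, with q in kg/kg and Δp in Pa (1 kg/m² of water = 1 mm).
Layer 1015–510 hPa: Δp = 505 hPa = 50500 Pa, q̄ = 0.00192 kg/kg → 0.00192 × 50500 / 9.8 = 9.89 mm
Layer 510–470 hPa: Δp = 40 hPa = 4000 Pa, q̄ = 0.000842 kg/kg → 0.000842 × 4000 / 9.8 = 0.34 mm
Layer 470–250 hPa: Δp = 220 hPa = 22000 Pa, q̄ = 0.000241 kg/kg → 0.000241 × 22000 / 9.8 = 0.54 mm
PW = 9.89 + 0.34 + 0.54 = 10.77 ≈ 10.8 mm.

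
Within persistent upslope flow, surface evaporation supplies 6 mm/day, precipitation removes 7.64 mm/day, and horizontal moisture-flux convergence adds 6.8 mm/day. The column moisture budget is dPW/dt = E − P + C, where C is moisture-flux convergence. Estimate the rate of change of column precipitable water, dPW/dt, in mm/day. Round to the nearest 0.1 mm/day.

dPW/dt = E − P + C = 6 − 7.64 + (6.8) = 5.2 mm/day.

dPW/dt ≈ 5.2 mm/day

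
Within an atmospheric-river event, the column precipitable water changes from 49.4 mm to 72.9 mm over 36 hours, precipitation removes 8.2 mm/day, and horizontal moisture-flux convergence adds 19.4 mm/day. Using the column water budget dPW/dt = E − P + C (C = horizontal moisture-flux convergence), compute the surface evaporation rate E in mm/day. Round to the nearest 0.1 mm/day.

dPW/dt = (72.9 − 49.4) mm / (36/24 day) = +15.667 mm/day.
E = dPW/dt + P − C = (+15.667) + 8.2 − (19.4) = 4.5 mm/day.

E ≈ 4.5 mm/day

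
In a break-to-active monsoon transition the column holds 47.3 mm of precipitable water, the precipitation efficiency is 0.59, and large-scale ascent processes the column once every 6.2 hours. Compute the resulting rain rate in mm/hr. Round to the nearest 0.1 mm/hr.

Each overturning extracts ε × PW = 0.59 × 47.3 = 27.907 mm.
Rate = ε·PW / τ = 27.907 / 6.2 h = 4.5 mm/hr.

R ≈ 4.5 mm/hr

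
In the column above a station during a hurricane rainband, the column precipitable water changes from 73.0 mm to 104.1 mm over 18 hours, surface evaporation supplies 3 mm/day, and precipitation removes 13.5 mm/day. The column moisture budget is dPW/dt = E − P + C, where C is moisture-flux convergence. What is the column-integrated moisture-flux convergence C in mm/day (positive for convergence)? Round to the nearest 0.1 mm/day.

dPW/dt = (104.1 − 73.0) mm / (18/24 day) = +41.467 mm/day.
C = dPW/dt − E + P = (+41.467) − 3 + 13.5 = 52.0 mm/day.

C ≈ 52.0 mm/day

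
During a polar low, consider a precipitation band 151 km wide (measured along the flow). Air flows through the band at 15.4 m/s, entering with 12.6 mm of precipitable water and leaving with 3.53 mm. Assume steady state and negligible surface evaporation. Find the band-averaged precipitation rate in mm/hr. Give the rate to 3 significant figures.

Column moisture flux per unit crosswind length is F = V × PW.
Inflow: F_in = 15.4 × 12.6 = 194.04 mm·m/s
Outflow: F_out = 15.4 × 3.53 = 54.362 mm·m/s
Steady-state rate R = (F_in − F_out)/L = (194.04 − 54.362) / 151000 m = 9.250e-04 mm/s.
R = 9.250e-04 × 3600 = 3.33 mm/hr.

R ≈ 3.33 mm/hr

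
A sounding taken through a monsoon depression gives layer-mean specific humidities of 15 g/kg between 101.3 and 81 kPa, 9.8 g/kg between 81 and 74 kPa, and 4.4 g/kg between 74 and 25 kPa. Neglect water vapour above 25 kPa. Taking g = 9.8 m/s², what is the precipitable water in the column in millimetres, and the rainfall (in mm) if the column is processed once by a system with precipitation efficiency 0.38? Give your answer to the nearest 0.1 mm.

Precipitable water is the column-integrated vapour mass per unit area: PW = (1/g) Σ q̄ Δp, with q in kg/kg and Δp in Pa (1 kg/m² of water = 1 mm).
Layer 101.3–81 kPa: Δp = 203 hPa = 20300 Pa, q̄ = 0.015 kg/kg → 0.015 × 20300 / 9.8 = 31.07 mm
Layer 81–74 kPa: Δp = 70 hPa = 7000 Pa, q̄ = 0.0098 kg/kg → 0.0098 × 7000 / 9.8 = 7.00 mm
Layer 74–25 kPa: Δp = 490 hPa = 49000 Pa, q̄ = 0.0044 kg/kg → 0.0044 × 49000 / 9.8 = 22.00 mm
PW = 31.07 + 7.00 + 22.00 = 60.07 ≈ 60.1 mm.
Rainfall = ε × PW = 0.38 × 60.1 = 22.8 mm.

PW ≈ 60.1 mm; rainfall ≈ 22.8 mm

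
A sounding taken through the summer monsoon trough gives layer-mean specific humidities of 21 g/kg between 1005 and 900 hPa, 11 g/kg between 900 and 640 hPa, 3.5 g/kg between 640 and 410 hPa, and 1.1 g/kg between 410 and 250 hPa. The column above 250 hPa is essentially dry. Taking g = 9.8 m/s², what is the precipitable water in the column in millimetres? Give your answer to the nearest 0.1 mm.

PW ≈ 61.7 mm

Precipitable water is the column-integrated vapour mass per unit area: PW = (1/g) Σ q̄ Δp, with q in kg/kg and Δp in Pa (1 kg/m² of water = 1 mm).
Layer 1005–900 hPa: Δp = 105 hPa = 10500 Pa, q̄ = 0.021 kg/kg → 0.021 × 10500 / 9.8 = 22.50 mm
Layer 900–640 hPa: Δp = 260 hPa = 26000 Pa, q̄ = 0.011 kg/kg → 0.011 × 26000 / 9.8 = 29.18 mm
Layer 640–410 hPa: Δp = 230 hPa = 23000 Pa, q̄ = 0.0035 kg/kg → 0.0035 × 23000 / 9.8 = 8.21 mm
Layer 410–250 hPa: Δp = 160 hPa = 16000 Pa, q̄ = 0.0011 kg/kg → 0.0011 × 16000 / 9.8 = 1.80 mm
PW = 22.50 + 29.18 + 8.21 + 1.80 = 61.69 ≈ 61.7 mm.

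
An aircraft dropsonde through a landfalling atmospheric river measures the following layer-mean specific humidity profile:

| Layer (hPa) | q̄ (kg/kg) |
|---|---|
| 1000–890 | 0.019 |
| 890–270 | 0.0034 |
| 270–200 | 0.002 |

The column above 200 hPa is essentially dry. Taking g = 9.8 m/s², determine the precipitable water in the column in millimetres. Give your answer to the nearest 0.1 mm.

Precipitable water is the column-integrated vapour mass per unit area: PW = (1/g) Σ q̄ Δp, with q in kg/kg and Δp in Pa (1 kg/m² of water = 1 mm).
Layer 1000–890 hPa: Δp = 110 hPa = 11000 Pa, q̄ = 0.019 kg/kg → 0.019 × 11000 / 9.8 = 21.33 mm
Layer 890–270 hPa: Δp = 620 hPa = 62000 Pa, q̄ = 0.0034 kg/kg → 0.0034 × 62000 / 9.8 = 21.51 mm
Layer 270–200 hPa: Δp = 70 hPa = 7000 Pa, q̄ = 0.002 kg/kg → 0.002 × 7000 / 9.8 = 1.43 mm
PW = 21.33 + 21.51 + 1.43 = 44.27 ≈ 44.3 mm.

PW ≈ 44.3 mm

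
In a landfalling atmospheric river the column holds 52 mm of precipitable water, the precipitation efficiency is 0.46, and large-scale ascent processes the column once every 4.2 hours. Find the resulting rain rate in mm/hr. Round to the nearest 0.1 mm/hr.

Each overturning extracts ε × PW = 0.46 × 52 = 23.92 mm.
Rate = ε·PW / τ = 23.92 / 4.2 h = 5.7 mm/hr.

R ≈ 5.7 mm/hr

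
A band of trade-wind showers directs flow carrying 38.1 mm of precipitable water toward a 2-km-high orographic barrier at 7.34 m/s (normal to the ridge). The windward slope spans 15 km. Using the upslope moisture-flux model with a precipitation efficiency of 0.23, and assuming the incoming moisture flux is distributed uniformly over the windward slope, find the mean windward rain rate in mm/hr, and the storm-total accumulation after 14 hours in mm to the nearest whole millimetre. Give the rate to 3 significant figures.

R ≈ 15.4 mm/hr; total ≈ 216 mm

Incoming column moisture flux per unit ridge length: F = V × PW = 7.34 × 38.1 = 279.654 mm·m/s.
Spread over the 15 km slope with efficiency ε = 0.23: R = ε·F/W = 0.23 × 279.654 / 15000 m = 4.288e-03 mm/s.
R = 4.288e-03 × 3600 = 15.4 mm/hr.
Over 14 h: total = 15.4 × 14 = 215.6 ≈ 216 mm.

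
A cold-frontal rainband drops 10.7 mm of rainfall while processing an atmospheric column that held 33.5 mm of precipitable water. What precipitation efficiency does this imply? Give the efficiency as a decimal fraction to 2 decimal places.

ε ≈ 0.32

ε = rainfall / PW = 10.7 / 33.5 = 0.32.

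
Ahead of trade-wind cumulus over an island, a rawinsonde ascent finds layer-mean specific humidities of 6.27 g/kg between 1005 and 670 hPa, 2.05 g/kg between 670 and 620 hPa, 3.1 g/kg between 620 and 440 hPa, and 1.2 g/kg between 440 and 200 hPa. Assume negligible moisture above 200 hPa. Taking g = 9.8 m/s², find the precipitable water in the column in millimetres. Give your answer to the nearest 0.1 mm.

PW ≈ 31.1 mm

Precipitable water is the column-integrated vapour mass per unit area: PW = (1/g) Σ q̄ Δp, with q in kg/kg and Δp in Pa (1 kg/m² of water = 1 mm).
Layer 1005–670 hPa: Δp = 335 hPa = 33500 Pa, q̄ = 0.00627 kg/kg → 0.00627 × 33500 / 9.8 = 21.43 mm
Layer 670–620 hPa: Δp = 50 hPa = 5000 Pa, q̄ = 0.00205 kg/kg → 0.00205 × 5000 / 9.8 = 1.05 mm
Layer 620–440 hPa: Δp = 180 hPa = 18000 Pa, q̄ = 0.0031 kg/kg → 0.0031 × 18000 / 9.8 = 5.69 mm
Layer 440–200 hPa: Δp = 240 hPa = 24000 Pa, q̄ = 0.0012 kg/kg → 0.0012 × 24000 / 9.8 = 2.94 mm
PW = 21.43 + 1.05 + 5.69 + 2.94 = 31.11 ≈ 31.1 mm.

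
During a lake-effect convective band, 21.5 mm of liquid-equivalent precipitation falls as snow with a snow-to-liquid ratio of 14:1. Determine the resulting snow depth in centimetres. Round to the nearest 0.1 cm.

snow depth ≈ 30.1 cm

Snow depth = liquid × ratio = 21.5 mm × 14 = 301 mm = 30.1 cm.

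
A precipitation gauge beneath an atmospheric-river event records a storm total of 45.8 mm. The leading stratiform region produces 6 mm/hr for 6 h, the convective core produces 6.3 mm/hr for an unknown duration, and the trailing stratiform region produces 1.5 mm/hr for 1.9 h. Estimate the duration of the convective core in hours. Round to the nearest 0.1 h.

duration ≈ 1.1 h

Known phases: 6 × 6 + 1.5 × 1.9 = 36 + 2.85 = 38.85 mm.
Remaining depth = 45.8 − 38.85 = 6.95 mm.
Duration = 6.95 / 6.3 = 1.1 h.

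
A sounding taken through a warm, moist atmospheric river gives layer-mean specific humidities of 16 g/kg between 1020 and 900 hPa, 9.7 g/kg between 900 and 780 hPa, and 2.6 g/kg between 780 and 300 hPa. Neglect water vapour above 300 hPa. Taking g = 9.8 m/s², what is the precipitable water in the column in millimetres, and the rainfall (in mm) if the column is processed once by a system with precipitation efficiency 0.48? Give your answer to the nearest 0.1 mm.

PW ≈ 44.2 mm; rainfall ≈ 21.2 mm

Precipitable water is the column-integrated vapour mass per unit area: PW = (1/g) Σ q̄ Δp, with q in kg/kg and Δp in Pa (1 kg/m² of water = 1 mm).
Layer 1020–900 hPa: Δp = 120 hPa = 12000 Pa, q̄ = 0.016 kg/kg → 0.016 × 12000 / 9.8 = 19.59 mm
Layer 900–780 hPa: Δp = 120 hPa = 12000 Pa, q̄ = 0.0097 kg/kg → 0.0097 × 12000 / 9.8 = 11.88 mm
Layer 780–300 hPa: Δp = 480 hPa = 48000 Pa, q̄ = 0.0026 kg/kg → 0.0026 × 48000 / 9.8 = 12.73 mm
PW = 19.59 + 11.88 + 12.73 = 44.20 ≈ 44.2 mm.
Rainfall = ε × PW = 0.48 × 44.2 = 21.2 mm.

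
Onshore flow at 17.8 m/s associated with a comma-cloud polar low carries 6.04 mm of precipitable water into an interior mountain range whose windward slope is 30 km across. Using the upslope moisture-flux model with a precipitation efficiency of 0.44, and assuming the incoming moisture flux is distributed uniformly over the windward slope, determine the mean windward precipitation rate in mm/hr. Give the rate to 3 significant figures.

R ≈ 5.68 mm/hr

Incoming column moisture flux per unit ridge length: F = V × PW = 17.8 × 6.04 = 107.512 mm·m/s.
Spread over the 30 km slope with efficiency ε = 0.44: R = ε·F/W = 0.44 × 107.512 / 30000 m = 1.577e-03 mm/s.
R = 1.577e-03 × 3600 = 5.68 mm/hr.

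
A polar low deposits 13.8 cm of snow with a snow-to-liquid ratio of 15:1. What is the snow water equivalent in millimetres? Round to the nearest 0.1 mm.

SWE = snow depth / ratio = 13.8 cm / 15 = 0.920 cm = 9.2 mm.

SWE ≈ 9.2 mm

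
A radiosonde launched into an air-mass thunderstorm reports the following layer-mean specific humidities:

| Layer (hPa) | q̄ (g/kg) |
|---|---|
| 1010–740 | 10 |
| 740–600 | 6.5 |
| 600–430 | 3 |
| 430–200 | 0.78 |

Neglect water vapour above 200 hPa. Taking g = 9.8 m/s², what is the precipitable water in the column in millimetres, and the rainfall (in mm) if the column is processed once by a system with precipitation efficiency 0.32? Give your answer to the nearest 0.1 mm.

PW ≈ 43.9 mm; rainfall ≈ 14.0 mm

Precipitable water is the column-integrated vapour mass per unit area: PW = (1/g) Σ q̄ Δp, with q in kg/kg and Δp in Pa (1 kg/m² of water = 1 mm).
Layer 1010–740 hPa: Δp = 270 hPa = 27000 Pa, q̄ = 0.01 kg/kg → 0.01 × 27000 / 9.8 = 27.55 mm
Layer 740–600 hPa: Δp = 140 hPa = 14000 Pa, q̄ = 0.0065 kg/kg → 0.0065 × 14000 / 9.8 = 9.29 mm
Layer 600–430 hPa: Δp = 170 hPa = 17000 Pa, q̄ = 0.003 kg/kg → 0.003 × 17000 / 9.8 = 5.20 mm
Layer 430–200 hPa: Δp = 230 hPa = 23000 Pa, q̄ = 0.00078 kg/kg → 0.00078 × 23000 / 9.8 = 1.83 mm
PW = 27.55 + 9.29 + 5.20 + 1.83 = 43.87 ≈ 43.9 mm.
Rainfall = ε × PW = 0.32 × 43.9 = 14.0 mm.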